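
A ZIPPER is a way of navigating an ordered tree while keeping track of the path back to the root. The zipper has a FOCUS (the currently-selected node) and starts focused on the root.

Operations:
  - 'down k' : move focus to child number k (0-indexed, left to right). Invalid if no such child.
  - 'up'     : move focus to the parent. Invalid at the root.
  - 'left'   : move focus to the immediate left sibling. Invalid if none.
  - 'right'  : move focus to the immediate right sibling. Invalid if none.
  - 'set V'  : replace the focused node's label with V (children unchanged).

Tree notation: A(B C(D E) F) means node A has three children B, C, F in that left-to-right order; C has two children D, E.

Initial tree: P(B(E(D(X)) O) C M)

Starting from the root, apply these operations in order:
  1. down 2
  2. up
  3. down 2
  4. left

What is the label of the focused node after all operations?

Step 1 (down 2): focus=M path=2 depth=1 children=[] left=['B', 'C'] right=[] parent=P
Step 2 (up): focus=P path=root depth=0 children=['B', 'C', 'M'] (at root)
Step 3 (down 2): focus=M path=2 depth=1 children=[] left=['B', 'C'] right=[] parent=P
Step 4 (left): focus=C path=1 depth=1 children=[] left=['B'] right=['M'] parent=P

Answer: C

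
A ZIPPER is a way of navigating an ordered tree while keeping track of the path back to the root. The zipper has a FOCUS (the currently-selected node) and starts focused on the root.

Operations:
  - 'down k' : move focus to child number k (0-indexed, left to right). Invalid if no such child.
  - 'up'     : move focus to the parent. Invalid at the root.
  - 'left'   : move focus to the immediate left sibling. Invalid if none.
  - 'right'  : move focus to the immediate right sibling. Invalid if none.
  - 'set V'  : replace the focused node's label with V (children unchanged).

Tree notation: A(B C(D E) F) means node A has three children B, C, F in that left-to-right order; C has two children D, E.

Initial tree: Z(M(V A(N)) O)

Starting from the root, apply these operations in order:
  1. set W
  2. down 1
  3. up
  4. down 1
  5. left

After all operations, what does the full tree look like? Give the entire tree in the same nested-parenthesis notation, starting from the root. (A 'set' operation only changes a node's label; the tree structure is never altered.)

Step 1 (set W): focus=W path=root depth=0 children=['M', 'O'] (at root)
Step 2 (down 1): focus=O path=1 depth=1 children=[] left=['M'] right=[] parent=W
Step 3 (up): focus=W path=root depth=0 children=['M', 'O'] (at root)
Step 4 (down 1): focus=O path=1 depth=1 children=[] left=['M'] right=[] parent=W
Step 5 (left): focus=M path=0 depth=1 children=['V', 'A'] left=[] right=['O'] parent=W

Answer: W(M(V A(N)) O)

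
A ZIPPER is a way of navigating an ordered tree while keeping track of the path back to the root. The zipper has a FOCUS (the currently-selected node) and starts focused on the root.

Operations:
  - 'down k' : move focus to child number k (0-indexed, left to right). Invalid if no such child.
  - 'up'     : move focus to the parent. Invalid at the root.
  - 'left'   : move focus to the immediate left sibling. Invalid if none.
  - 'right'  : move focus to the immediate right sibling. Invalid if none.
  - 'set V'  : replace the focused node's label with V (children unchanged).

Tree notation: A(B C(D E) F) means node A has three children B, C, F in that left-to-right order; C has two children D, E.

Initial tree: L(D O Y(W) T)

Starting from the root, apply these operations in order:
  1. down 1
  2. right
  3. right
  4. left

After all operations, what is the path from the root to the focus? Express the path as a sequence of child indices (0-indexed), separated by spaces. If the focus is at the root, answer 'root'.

Answer: 2

Derivation:
Step 1 (down 1): focus=O path=1 depth=1 children=[] left=['D'] right=['Y', 'T'] parent=L
Step 2 (right): focus=Y path=2 depth=1 children=['W'] left=['D', 'O'] right=['T'] parent=L
Step 3 (right): focus=T path=3 depth=1 children=[] left=['D', 'O', 'Y'] right=[] parent=L
Step 4 (left): focus=Y path=2 depth=1 children=['W'] left=['D', 'O'] right=['T'] parent=L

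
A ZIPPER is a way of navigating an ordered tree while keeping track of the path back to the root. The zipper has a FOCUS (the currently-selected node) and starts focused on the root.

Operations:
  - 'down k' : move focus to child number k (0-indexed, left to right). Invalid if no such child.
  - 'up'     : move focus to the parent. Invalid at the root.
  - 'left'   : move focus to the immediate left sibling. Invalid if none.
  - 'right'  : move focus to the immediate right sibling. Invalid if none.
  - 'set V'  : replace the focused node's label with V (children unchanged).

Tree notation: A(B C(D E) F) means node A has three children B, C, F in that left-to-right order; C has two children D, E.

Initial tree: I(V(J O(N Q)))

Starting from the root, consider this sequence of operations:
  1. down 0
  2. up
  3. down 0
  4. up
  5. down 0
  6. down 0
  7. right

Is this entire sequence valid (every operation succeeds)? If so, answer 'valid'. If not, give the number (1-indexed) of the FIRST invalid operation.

Answer: valid

Derivation:
Step 1 (down 0): focus=V path=0 depth=1 children=['J', 'O'] left=[] right=[] parent=I
Step 2 (up): focus=I path=root depth=0 children=['V'] (at root)
Step 3 (down 0): focus=V path=0 depth=1 children=['J', 'O'] left=[] right=[] parent=I
Step 4 (up): focus=I path=root depth=0 children=['V'] (at root)
Step 5 (down 0): focus=V path=0 depth=1 children=['J', 'O'] left=[] right=[] parent=I
Step 6 (down 0): focus=J path=0/0 depth=2 children=[] left=[] right=['O'] parent=V
Step 7 (right): focus=O path=0/1 depth=2 children=['N', 'Q'] left=['J'] right=[] parent=V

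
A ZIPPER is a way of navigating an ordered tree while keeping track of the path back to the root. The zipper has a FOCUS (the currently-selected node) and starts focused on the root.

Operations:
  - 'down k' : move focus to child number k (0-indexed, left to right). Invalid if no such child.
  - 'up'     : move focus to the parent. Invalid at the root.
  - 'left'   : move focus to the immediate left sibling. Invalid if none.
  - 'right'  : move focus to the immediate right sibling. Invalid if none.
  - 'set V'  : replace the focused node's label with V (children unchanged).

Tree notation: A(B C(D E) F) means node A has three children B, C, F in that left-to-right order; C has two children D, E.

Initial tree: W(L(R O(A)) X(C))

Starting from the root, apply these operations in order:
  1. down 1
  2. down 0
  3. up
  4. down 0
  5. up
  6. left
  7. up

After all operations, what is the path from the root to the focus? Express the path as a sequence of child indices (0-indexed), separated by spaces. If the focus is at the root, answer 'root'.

Step 1 (down 1): focus=X path=1 depth=1 children=['C'] left=['L'] right=[] parent=W
Step 2 (down 0): focus=C path=1/0 depth=2 children=[] left=[] right=[] parent=X
Step 3 (up): focus=X path=1 depth=1 children=['C'] left=['L'] right=[] parent=W
Step 4 (down 0): focus=C path=1/0 depth=2 children=[] left=[] right=[] parent=X
Step 5 (up): focus=X path=1 depth=1 children=['C'] left=['L'] right=[] parent=W
Step 6 (left): focus=L path=0 depth=1 children=['R', 'O'] left=[] right=['X'] parent=W
Step 7 (up): focus=W path=root depth=0 children=['L', 'X'] (at root)

Answer: root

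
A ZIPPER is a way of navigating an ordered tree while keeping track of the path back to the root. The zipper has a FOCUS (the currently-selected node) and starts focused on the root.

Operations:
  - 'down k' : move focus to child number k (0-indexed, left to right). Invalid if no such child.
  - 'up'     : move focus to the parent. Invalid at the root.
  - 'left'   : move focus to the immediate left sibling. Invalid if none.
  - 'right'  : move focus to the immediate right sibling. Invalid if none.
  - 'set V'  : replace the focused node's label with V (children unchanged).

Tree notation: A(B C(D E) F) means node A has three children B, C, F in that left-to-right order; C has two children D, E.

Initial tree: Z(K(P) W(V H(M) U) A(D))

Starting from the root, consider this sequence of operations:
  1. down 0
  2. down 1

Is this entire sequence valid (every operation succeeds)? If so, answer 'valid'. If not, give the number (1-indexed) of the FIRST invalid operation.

Step 1 (down 0): focus=K path=0 depth=1 children=['P'] left=[] right=['W', 'A'] parent=Z
Step 2 (down 1): INVALID

Answer: 2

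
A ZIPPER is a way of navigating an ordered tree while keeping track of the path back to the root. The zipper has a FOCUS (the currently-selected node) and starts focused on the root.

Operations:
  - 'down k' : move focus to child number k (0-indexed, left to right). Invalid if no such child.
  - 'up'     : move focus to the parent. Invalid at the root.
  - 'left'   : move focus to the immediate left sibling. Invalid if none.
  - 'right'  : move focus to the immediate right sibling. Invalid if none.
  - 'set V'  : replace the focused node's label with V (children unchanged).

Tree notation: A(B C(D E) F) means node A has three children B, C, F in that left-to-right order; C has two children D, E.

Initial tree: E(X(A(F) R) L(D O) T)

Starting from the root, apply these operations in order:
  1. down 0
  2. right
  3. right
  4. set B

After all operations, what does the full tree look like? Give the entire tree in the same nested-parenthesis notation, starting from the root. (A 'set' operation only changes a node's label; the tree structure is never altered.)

Step 1 (down 0): focus=X path=0 depth=1 children=['A', 'R'] left=[] right=['L', 'T'] parent=E
Step 2 (right): focus=L path=1 depth=1 children=['D', 'O'] left=['X'] right=['T'] parent=E
Step 3 (right): focus=T path=2 depth=1 children=[] left=['X', 'L'] right=[] parent=E
Step 4 (set B): focus=B path=2 depth=1 children=[] left=['X', 'L'] right=[] parent=E

Answer: E(X(A(F) R) L(D O) B)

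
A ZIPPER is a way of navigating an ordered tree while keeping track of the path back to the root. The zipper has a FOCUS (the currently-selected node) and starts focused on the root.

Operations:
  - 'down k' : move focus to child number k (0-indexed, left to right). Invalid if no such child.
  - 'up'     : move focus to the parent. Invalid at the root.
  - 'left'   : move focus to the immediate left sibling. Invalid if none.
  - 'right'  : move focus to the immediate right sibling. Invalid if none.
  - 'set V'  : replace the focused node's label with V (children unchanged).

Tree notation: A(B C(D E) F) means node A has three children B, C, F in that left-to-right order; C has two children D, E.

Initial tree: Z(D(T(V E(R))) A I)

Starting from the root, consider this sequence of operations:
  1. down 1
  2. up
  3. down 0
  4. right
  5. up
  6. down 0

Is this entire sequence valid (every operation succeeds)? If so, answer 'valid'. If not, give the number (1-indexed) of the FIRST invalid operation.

Answer: valid

Derivation:
Step 1 (down 1): focus=A path=1 depth=1 children=[] left=['D'] right=['I'] parent=Z
Step 2 (up): focus=Z path=root depth=0 children=['D', 'A', 'I'] (at root)
Step 3 (down 0): focus=D path=0 depth=1 children=['T'] left=[] right=['A', 'I'] parent=Z
Step 4 (right): focus=A path=1 depth=1 children=[] left=['D'] right=['I'] parent=Z
Step 5 (up): focus=Z path=root depth=0 children=['D', 'A', 'I'] (at root)
Step 6 (down 0): focus=D path=0 depth=1 children=['T'] left=[] right=['A', 'I'] parent=Z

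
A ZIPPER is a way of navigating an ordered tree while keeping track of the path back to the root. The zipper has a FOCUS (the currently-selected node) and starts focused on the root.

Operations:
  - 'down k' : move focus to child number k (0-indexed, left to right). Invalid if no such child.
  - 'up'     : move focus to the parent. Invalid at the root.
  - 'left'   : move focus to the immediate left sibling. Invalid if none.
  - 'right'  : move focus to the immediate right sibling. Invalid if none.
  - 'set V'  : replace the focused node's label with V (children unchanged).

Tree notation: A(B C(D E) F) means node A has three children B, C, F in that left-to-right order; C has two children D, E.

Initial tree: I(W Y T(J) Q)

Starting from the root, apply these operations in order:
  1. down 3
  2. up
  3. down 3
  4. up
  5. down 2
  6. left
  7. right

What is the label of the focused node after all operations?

Step 1 (down 3): focus=Q path=3 depth=1 children=[] left=['W', 'Y', 'T'] right=[] parent=I
Step 2 (up): focus=I path=root depth=0 children=['W', 'Y', 'T', 'Q'] (at root)
Step 3 (down 3): focus=Q path=3 depth=1 children=[] left=['W', 'Y', 'T'] right=[] parent=I
Step 4 (up): focus=I path=root depth=0 children=['W', 'Y', 'T', 'Q'] (at root)
Step 5 (down 2): focus=T path=2 depth=1 children=['J'] left=['W', 'Y'] right=['Q'] parent=I
Step 6 (left): focus=Y path=1 depth=1 children=[] left=['W'] right=['T', 'Q'] parent=I
Step 7 (right): focus=T path=2 depth=1 children=['J'] left=['W', 'Y'] right=['Q'] parent=I

Answer: T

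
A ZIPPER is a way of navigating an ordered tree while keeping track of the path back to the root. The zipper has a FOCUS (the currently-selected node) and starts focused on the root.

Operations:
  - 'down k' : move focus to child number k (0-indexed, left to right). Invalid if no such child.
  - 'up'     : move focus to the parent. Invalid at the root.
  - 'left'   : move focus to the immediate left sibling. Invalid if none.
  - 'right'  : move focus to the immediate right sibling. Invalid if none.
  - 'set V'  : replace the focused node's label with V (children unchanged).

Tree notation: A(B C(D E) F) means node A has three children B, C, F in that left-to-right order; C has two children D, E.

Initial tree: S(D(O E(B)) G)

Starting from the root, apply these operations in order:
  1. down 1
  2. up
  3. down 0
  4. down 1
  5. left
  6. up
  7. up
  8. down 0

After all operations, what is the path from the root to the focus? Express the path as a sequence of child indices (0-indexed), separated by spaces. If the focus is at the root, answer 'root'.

Step 1 (down 1): focus=G path=1 depth=1 children=[] left=['D'] right=[] parent=S
Step 2 (up): focus=S path=root depth=0 children=['D', 'G'] (at root)
Step 3 (down 0): focus=D path=0 depth=1 children=['O', 'E'] left=[] right=['G'] parent=S
Step 4 (down 1): focus=E path=0/1 depth=2 children=['B'] left=['O'] right=[] parent=D
Step 5 (left): focus=O path=0/0 depth=2 children=[] left=[] right=['E'] parent=D
Step 6 (up): focus=D path=0 depth=1 children=['O', 'E'] left=[] right=['G'] parent=S
Step 7 (up): focus=S path=root depth=0 children=['D', 'G'] (at root)
Step 8 (down 0): focus=D path=0 depth=1 children=['O', 'E'] left=[] right=['G'] parent=S

Answer: 0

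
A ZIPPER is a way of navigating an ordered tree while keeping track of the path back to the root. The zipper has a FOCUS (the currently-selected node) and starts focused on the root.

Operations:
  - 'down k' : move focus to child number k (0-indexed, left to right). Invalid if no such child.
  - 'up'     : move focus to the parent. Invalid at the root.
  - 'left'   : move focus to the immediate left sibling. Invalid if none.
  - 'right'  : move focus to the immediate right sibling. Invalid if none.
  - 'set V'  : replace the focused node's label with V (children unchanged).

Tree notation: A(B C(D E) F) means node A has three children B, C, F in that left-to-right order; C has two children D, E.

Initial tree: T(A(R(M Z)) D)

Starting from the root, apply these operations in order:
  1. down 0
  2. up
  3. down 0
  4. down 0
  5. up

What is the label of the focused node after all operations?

Step 1 (down 0): focus=A path=0 depth=1 children=['R'] left=[] right=['D'] parent=T
Step 2 (up): focus=T path=root depth=0 children=['A', 'D'] (at root)
Step 3 (down 0): focus=A path=0 depth=1 children=['R'] left=[] right=['D'] parent=T
Step 4 (down 0): focus=R path=0/0 depth=2 children=['M', 'Z'] left=[] right=[] parent=A
Step 5 (up): focus=A path=0 depth=1 children=['R'] left=[] right=['D'] parent=T

Answer: A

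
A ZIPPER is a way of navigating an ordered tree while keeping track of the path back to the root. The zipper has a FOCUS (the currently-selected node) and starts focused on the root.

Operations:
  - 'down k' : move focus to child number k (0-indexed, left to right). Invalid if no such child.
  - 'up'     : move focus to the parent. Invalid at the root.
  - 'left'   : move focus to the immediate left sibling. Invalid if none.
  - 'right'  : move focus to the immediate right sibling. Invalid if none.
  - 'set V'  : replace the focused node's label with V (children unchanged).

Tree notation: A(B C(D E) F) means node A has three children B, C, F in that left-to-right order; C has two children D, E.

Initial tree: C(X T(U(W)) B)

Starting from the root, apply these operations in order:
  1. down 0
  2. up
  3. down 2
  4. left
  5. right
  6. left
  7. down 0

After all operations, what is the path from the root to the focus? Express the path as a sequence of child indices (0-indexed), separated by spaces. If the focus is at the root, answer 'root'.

Step 1 (down 0): focus=X path=0 depth=1 children=[] left=[] right=['T', 'B'] parent=C
Step 2 (up): focus=C path=root depth=0 children=['X', 'T', 'B'] (at root)
Step 3 (down 2): focus=B path=2 depth=1 children=[] left=['X', 'T'] right=[] parent=C
Step 4 (left): focus=T path=1 depth=1 children=['U'] left=['X'] right=['B'] parent=C
Step 5 (right): focus=B path=2 depth=1 children=[] left=['X', 'T'] right=[] parent=C
Step 6 (left): focus=T path=1 depth=1 children=['U'] left=['X'] right=['B'] parent=C
Step 7 (down 0): focus=U path=1/0 depth=2 children=['W'] left=[] right=[] parent=T

Answer: 1 0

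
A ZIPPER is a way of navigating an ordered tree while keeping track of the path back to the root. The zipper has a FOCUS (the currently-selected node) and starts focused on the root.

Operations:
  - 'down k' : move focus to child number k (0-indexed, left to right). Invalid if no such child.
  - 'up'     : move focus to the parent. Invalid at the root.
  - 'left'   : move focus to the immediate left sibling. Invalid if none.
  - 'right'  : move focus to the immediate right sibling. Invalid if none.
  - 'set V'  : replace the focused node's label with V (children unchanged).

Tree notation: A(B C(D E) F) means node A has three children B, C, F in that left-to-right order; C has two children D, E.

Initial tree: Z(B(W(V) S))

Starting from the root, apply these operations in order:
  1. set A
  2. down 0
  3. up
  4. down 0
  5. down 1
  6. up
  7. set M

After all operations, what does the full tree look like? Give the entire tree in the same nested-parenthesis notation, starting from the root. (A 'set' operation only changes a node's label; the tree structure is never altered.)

Answer: A(M(W(V) S))

Derivation:
Step 1 (set A): focus=A path=root depth=0 children=['B'] (at root)
Step 2 (down 0): focus=B path=0 depth=1 children=['W', 'S'] left=[] right=[] parent=A
Step 3 (up): focus=A path=root depth=0 children=['B'] (at root)
Step 4 (down 0): focus=B path=0 depth=1 children=['W', 'S'] left=[] right=[] parent=A
Step 5 (down 1): focus=S path=0/1 depth=2 children=[] left=['W'] right=[] parent=B
Step 6 (up): focus=B path=0 depth=1 children=['W', 'S'] left=[] right=[] parent=A
Step 7 (set M): focus=M path=0 depth=1 children=['W', 'S'] left=[] right=[] parent=A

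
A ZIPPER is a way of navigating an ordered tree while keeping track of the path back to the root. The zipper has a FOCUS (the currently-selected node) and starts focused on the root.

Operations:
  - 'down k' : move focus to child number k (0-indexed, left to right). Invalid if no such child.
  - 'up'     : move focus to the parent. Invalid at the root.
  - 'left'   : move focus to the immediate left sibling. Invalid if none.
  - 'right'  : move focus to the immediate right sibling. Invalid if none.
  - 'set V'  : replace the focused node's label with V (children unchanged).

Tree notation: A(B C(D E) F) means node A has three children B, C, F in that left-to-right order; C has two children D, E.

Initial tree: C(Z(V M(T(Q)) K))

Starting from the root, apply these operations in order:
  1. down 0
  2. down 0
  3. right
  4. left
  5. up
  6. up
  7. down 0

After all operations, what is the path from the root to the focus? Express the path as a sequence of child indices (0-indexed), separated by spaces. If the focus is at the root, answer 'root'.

Answer: 0

Derivation:
Step 1 (down 0): focus=Z path=0 depth=1 children=['V', 'M', 'K'] left=[] right=[] parent=C
Step 2 (down 0): focus=V path=0/0 depth=2 children=[] left=[] right=['M', 'K'] parent=Z
Step 3 (right): focus=M path=0/1 depth=2 children=['T'] left=['V'] right=['K'] parent=Z
Step 4 (left): focus=V path=0/0 depth=2 children=[] left=[] right=['M', 'K'] parent=Z
Step 5 (up): focus=Z path=0 depth=1 children=['V', 'M', 'K'] left=[] right=[] parent=C
Step 6 (up): focus=C path=root depth=0 children=['Z'] (at root)
Step 7 (down 0): focus=Z path=0 depth=1 children=['V', 'M', 'K'] left=[] right=[] parent=C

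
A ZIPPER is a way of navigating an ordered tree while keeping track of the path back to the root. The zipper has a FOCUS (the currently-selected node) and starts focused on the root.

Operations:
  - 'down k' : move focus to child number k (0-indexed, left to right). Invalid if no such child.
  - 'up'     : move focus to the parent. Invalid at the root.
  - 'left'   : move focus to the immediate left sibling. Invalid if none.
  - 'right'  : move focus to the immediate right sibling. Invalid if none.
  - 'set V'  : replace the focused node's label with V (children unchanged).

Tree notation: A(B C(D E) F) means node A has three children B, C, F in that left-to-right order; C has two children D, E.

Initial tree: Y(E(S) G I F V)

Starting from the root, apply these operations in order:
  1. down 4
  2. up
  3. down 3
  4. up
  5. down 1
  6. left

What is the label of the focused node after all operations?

Step 1 (down 4): focus=V path=4 depth=1 children=[] left=['E', 'G', 'I', 'F'] right=[] parent=Y
Step 2 (up): focus=Y path=root depth=0 children=['E', 'G', 'I', 'F', 'V'] (at root)
Step 3 (down 3): focus=F path=3 depth=1 children=[] left=['E', 'G', 'I'] right=['V'] parent=Y
Step 4 (up): focus=Y path=root depth=0 children=['E', 'G', 'I', 'F', 'V'] (at root)
Step 5 (down 1): focus=G path=1 depth=1 children=[] left=['E'] right=['I', 'F', 'V'] parent=Y
Step 6 (left): focus=E path=0 depth=1 children=['S'] left=[] right=['G', 'I', 'F', 'V'] parent=Y

Answer: E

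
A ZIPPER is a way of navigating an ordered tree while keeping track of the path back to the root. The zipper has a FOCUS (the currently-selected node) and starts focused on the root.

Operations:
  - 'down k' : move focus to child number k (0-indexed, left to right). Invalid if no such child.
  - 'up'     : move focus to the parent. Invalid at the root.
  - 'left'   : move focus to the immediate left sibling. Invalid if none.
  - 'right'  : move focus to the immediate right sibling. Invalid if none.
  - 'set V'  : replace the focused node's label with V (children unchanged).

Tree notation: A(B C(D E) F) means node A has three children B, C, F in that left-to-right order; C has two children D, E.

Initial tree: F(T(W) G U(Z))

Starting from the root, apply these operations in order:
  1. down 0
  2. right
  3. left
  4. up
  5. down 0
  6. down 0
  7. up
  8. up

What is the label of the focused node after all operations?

Answer: F

Derivation:
Step 1 (down 0): focus=T path=0 depth=1 children=['W'] left=[] right=['G', 'U'] parent=F
Step 2 (right): focus=G path=1 depth=1 children=[] left=['T'] right=['U'] parent=F
Step 3 (left): focus=T path=0 depth=1 children=['W'] left=[] right=['G', 'U'] parent=F
Step 4 (up): focus=F path=root depth=0 children=['T', 'G', 'U'] (at root)
Step 5 (down 0): focus=T path=0 depth=1 children=['W'] left=[] right=['G', 'U'] parent=F
Step 6 (down 0): focus=W path=0/0 depth=2 children=[] left=[] right=[] parent=T
Step 7 (up): focus=T path=0 depth=1 children=['W'] left=[] right=['G', 'U'] parent=F
Step 8 (up): focus=F path=root depth=0 children=['T', 'G', 'U'] (at root)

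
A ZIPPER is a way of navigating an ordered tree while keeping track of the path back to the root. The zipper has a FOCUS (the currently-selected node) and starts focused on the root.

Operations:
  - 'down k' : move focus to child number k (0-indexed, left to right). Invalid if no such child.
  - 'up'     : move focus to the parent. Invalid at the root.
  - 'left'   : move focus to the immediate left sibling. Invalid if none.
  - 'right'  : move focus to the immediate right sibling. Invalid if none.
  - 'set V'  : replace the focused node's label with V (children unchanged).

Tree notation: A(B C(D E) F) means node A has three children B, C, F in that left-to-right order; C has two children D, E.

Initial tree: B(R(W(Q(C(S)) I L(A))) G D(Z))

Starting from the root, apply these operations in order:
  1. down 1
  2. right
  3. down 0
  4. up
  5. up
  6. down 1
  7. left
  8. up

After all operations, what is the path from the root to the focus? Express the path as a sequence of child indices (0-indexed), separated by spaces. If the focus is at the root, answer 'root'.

Step 1 (down 1): focus=G path=1 depth=1 children=[] left=['R'] right=['D'] parent=B
Step 2 (right): focus=D path=2 depth=1 children=['Z'] left=['R', 'G'] right=[] parent=B
Step 3 (down 0): focus=Z path=2/0 depth=2 children=[] left=[] right=[] parent=D
Step 4 (up): focus=D path=2 depth=1 children=['Z'] left=['R', 'G'] right=[] parent=B
Step 5 (up): focus=B path=root depth=0 children=['R', 'G', 'D'] (at root)
Step 6 (down 1): focus=G path=1 depth=1 children=[] left=['R'] right=['D'] parent=B
Step 7 (left): focus=R path=0 depth=1 children=['W'] left=[] right=['G', 'D'] parent=B
Step 8 (up): focus=B path=root depth=0 children=['R', 'G', 'D'] (at root)

Answer: root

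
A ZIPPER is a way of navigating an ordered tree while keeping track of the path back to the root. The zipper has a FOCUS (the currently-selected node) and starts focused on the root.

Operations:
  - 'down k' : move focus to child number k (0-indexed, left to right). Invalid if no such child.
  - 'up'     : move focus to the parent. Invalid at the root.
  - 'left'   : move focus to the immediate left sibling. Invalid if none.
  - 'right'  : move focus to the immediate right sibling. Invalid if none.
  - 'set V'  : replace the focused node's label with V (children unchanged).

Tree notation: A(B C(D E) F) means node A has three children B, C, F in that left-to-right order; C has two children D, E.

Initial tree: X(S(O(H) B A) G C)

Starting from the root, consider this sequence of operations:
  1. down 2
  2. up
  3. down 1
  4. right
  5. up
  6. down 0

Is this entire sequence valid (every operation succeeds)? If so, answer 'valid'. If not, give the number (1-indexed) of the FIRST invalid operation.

Step 1 (down 2): focus=C path=2 depth=1 children=[] left=['S', 'G'] right=[] parent=X
Step 2 (up): focus=X path=root depth=0 children=['S', 'G', 'C'] (at root)
Step 3 (down 1): focus=G path=1 depth=1 children=[] left=['S'] right=['C'] parent=X
Step 4 (right): focus=C path=2 depth=1 children=[] left=['S', 'G'] right=[] parent=X
Step 5 (up): focus=X path=root depth=0 children=['S', 'G', 'C'] (at root)
Step 6 (down 0): focus=S path=0 depth=1 children=['O', 'B', 'A'] left=[] right=['G', 'C'] parent=X

Answer: valid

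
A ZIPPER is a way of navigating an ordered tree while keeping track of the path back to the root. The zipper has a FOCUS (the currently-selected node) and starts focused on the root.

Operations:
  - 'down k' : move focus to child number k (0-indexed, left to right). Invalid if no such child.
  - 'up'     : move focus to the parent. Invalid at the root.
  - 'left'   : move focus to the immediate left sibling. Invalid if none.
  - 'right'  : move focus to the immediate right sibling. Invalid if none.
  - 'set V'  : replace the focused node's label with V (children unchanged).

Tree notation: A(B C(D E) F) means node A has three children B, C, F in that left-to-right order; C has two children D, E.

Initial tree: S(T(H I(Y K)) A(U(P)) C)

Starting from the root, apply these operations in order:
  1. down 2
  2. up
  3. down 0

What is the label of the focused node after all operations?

Answer: T

Derivation:
Step 1 (down 2): focus=C path=2 depth=1 children=[] left=['T', 'A'] right=[] parent=S
Step 2 (up): focus=S path=root depth=0 children=['T', 'A', 'C'] (at root)
Step 3 (down 0): focus=T path=0 depth=1 children=['H', 'I'] left=[] right=['A', 'C'] parent=S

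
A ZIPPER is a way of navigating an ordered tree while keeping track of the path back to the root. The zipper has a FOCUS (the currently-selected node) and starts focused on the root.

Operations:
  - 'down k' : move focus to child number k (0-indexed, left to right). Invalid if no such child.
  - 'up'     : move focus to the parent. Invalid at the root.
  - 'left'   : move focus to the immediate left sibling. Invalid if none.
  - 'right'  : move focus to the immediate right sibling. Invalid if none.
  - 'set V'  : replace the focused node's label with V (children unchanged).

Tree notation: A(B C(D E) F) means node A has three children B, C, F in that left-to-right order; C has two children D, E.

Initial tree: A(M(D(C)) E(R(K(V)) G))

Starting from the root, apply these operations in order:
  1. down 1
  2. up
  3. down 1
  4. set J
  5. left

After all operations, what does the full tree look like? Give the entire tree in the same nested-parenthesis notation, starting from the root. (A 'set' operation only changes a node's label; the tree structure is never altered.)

Step 1 (down 1): focus=E path=1 depth=1 children=['R', 'G'] left=['M'] right=[] parent=A
Step 2 (up): focus=A path=root depth=0 children=['M', 'E'] (at root)
Step 3 (down 1): focus=E path=1 depth=1 children=['R', 'G'] left=['M'] right=[] parent=A
Step 4 (set J): focus=J path=1 depth=1 children=['R', 'G'] left=['M'] right=[] parent=A
Step 5 (left): focus=M path=0 depth=1 children=['D'] left=[] right=['J'] parent=A

Answer: A(M(D(C)) J(R(K(V)) G))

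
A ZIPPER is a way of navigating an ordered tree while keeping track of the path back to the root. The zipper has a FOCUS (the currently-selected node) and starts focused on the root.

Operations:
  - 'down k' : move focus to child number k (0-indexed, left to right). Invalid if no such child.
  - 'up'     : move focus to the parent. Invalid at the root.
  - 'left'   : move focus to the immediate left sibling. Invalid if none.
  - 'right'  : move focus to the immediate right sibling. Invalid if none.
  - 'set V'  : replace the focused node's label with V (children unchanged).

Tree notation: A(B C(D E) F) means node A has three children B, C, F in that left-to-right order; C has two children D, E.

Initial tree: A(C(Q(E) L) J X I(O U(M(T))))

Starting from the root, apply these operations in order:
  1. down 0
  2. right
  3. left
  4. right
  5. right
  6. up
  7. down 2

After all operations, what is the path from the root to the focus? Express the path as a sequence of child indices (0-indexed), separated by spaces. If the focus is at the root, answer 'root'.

Step 1 (down 0): focus=C path=0 depth=1 children=['Q', 'L'] left=[] right=['J', 'X', 'I'] parent=A
Step 2 (right): focus=J path=1 depth=1 children=[] left=['C'] right=['X', 'I'] parent=A
Step 3 (left): focus=C path=0 depth=1 children=['Q', 'L'] left=[] right=['J', 'X', 'I'] parent=A
Step 4 (right): focus=J path=1 depth=1 children=[] left=['C'] right=['X', 'I'] parent=A
Step 5 (right): focus=X path=2 depth=1 children=[] left=['C', 'J'] right=['I'] parent=A
Step 6 (up): focus=A path=root depth=0 children=['C', 'J', 'X', 'I'] (at root)
Step 7 (down 2): focus=X path=2 depth=1 children=[] left=['C', 'J'] right=['I'] parent=A

Answer: 2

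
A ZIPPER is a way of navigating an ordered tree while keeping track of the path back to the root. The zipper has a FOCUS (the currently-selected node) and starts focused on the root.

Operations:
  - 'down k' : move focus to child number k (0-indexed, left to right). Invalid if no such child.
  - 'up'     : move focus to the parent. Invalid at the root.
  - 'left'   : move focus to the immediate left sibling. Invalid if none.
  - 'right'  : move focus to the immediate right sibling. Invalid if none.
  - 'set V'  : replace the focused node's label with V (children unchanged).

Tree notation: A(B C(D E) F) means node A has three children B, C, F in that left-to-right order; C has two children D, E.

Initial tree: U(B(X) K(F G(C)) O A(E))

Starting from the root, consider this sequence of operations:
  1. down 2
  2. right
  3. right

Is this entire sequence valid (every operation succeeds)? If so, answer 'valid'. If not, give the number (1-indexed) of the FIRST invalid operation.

Step 1 (down 2): focus=O path=2 depth=1 children=[] left=['B', 'K'] right=['A'] parent=U
Step 2 (right): focus=A path=3 depth=1 children=['E'] left=['B', 'K', 'O'] right=[] parent=U
Step 3 (right): INVALID

Answer: 3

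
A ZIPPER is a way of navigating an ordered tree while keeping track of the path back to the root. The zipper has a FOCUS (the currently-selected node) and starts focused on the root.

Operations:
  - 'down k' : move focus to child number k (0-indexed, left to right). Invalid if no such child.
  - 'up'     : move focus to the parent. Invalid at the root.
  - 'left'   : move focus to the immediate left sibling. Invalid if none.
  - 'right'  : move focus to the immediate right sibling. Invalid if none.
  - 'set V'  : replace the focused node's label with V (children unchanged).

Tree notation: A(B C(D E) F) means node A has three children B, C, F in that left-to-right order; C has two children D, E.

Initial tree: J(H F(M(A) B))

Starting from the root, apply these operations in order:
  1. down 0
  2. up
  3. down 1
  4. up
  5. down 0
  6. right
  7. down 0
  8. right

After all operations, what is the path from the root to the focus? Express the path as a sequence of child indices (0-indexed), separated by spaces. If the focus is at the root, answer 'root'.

Step 1 (down 0): focus=H path=0 depth=1 children=[] left=[] right=['F'] parent=J
Step 2 (up): focus=J path=root depth=0 children=['H', 'F'] (at root)
Step 3 (down 1): focus=F path=1 depth=1 children=['M', 'B'] left=['H'] right=[] parent=J
Step 4 (up): focus=J path=root depth=0 children=['H', 'F'] (at root)
Step 5 (down 0): focus=H path=0 depth=1 children=[] left=[] right=['F'] parent=J
Step 6 (right): focus=F path=1 depth=1 children=['M', 'B'] left=['H'] right=[] parent=J
Step 7 (down 0): focus=M path=1/0 depth=2 children=['A'] left=[] right=['B'] parent=F
Step 8 (right): focus=B path=1/1 depth=2 children=[] left=['M'] right=[] parent=F

Answer: 1 1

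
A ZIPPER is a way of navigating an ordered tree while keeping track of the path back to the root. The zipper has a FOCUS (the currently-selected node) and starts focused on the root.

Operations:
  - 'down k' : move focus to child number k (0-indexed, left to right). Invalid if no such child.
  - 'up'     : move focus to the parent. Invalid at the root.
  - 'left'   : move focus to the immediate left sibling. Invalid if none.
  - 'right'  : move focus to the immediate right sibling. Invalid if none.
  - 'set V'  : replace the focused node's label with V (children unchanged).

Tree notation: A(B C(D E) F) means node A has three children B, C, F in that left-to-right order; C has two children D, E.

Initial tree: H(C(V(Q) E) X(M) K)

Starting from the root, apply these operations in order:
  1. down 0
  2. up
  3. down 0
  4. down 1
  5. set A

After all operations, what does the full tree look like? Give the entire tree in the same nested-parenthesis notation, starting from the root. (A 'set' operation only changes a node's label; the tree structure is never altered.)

Step 1 (down 0): focus=C path=0 depth=1 children=['V', 'E'] left=[] right=['X', 'K'] parent=H
Step 2 (up): focus=H path=root depth=0 children=['C', 'X', 'K'] (at root)
Step 3 (down 0): focus=C path=0 depth=1 children=['V', 'E'] left=[] right=['X', 'K'] parent=H
Step 4 (down 1): focus=E path=0/1 depth=2 children=[] left=['V'] right=[] parent=C
Step 5 (set A): focus=A path=0/1 depth=2 children=[] left=['V'] right=[] parent=C

Answer: H(C(V(Q) A) X(M) K)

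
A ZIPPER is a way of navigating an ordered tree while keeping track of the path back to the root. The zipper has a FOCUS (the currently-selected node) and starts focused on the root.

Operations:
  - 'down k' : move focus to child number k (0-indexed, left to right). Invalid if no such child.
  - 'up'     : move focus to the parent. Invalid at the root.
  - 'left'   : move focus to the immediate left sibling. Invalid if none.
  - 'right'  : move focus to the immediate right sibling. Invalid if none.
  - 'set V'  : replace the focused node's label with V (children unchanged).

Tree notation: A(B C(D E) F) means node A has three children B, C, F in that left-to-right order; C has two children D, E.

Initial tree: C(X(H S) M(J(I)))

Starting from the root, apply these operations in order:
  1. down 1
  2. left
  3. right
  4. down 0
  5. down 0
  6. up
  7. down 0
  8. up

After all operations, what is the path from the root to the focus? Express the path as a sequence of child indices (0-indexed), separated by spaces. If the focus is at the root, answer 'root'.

Answer: 1 0

Derivation:
Step 1 (down 1): focus=M path=1 depth=1 children=['J'] left=['X'] right=[] parent=C
Step 2 (left): focus=X path=0 depth=1 children=['H', 'S'] left=[] right=['M'] parent=C
Step 3 (right): focus=M path=1 depth=1 children=['J'] left=['X'] right=[] parent=C
Step 4 (down 0): focus=J path=1/0 depth=2 children=['I'] left=[] right=[] parent=M
Step 5 (down 0): focus=I path=1/0/0 depth=3 children=[] left=[] right=[] parent=J
Step 6 (up): focus=J path=1/0 depth=2 children=['I'] left=[] right=[] parent=M
Step 7 (down 0): focus=I path=1/0/0 depth=3 children=[] left=[] right=[] parent=J
Step 8 (up): focus=J path=1/0 depth=2 children=['I'] left=[] right=[] parent=M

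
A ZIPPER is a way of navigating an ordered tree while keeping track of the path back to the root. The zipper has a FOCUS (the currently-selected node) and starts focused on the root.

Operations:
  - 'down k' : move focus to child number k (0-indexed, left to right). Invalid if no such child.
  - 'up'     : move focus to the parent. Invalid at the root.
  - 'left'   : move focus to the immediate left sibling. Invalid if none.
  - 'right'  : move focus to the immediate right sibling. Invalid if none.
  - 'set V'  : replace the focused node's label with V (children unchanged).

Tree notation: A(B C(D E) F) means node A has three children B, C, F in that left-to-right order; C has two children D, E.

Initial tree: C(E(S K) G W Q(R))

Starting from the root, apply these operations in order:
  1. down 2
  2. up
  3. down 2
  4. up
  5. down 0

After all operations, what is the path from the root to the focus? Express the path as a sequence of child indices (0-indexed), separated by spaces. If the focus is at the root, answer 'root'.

Answer: 0

Derivation:
Step 1 (down 2): focus=W path=2 depth=1 children=[] left=['E', 'G'] right=['Q'] parent=C
Step 2 (up): focus=C path=root depth=0 children=['E', 'G', 'W', 'Q'] (at root)
Step 3 (down 2): focus=W path=2 depth=1 children=[] left=['E', 'G'] right=['Q'] parent=C
Step 4 (up): focus=C path=root depth=0 children=['E', 'G', 'W', 'Q'] (at root)
Step 5 (down 0): focus=E path=0 depth=1 children=['S', 'K'] left=[] right=['G', 'W', 'Q'] parent=C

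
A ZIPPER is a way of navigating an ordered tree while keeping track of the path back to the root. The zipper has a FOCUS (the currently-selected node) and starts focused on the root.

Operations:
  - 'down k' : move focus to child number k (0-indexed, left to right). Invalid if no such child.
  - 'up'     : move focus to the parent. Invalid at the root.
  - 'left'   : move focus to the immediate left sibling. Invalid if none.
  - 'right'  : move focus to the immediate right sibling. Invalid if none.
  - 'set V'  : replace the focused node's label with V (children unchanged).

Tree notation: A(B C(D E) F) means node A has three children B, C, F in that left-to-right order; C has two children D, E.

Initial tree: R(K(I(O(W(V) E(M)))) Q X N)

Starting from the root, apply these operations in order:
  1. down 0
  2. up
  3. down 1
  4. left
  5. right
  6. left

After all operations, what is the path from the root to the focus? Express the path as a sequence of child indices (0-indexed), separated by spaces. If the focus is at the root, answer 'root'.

Step 1 (down 0): focus=K path=0 depth=1 children=['I'] left=[] right=['Q', 'X', 'N'] parent=R
Step 2 (up): focus=R path=root depth=0 children=['K', 'Q', 'X', 'N'] (at root)
Step 3 (down 1): focus=Q path=1 depth=1 children=[] left=['K'] right=['X', 'N'] parent=R
Step 4 (left): focus=K path=0 depth=1 children=['I'] left=[] right=['Q', 'X', 'N'] parent=R
Step 5 (right): focus=Q path=1 depth=1 children=[] left=['K'] right=['X', 'N'] parent=R
Step 6 (left): focus=K path=0 depth=1 children=['I'] left=[] right=['Q', 'X', 'N'] parent=R

Answer: 0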